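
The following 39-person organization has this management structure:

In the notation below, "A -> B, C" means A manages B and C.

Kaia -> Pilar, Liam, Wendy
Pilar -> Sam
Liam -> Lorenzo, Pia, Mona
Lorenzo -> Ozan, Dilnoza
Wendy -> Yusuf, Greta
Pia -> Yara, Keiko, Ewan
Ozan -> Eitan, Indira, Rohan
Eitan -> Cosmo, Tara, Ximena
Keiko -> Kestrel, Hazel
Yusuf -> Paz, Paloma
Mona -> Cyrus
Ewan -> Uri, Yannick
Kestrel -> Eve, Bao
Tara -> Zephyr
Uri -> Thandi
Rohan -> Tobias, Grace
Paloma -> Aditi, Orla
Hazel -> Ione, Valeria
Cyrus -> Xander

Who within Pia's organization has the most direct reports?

Pia

Direct-report counts within Pia's organization: Pia has 3; Ewan has 2; Uri has 1; Keiko has 2; Hazel has 2; Kestrel has 2. The largest is 3, held by Pia.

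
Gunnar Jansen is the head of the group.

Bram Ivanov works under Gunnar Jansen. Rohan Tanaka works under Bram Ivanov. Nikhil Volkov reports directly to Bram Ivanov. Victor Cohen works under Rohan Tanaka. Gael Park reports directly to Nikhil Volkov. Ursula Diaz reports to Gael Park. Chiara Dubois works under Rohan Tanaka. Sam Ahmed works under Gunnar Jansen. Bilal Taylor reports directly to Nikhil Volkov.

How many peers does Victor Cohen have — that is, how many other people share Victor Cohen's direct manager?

Victor Cohen reports to Rohan Tanaka. Rohan Tanaka's other direct reports are Chiara Dubois — 1 peer.

1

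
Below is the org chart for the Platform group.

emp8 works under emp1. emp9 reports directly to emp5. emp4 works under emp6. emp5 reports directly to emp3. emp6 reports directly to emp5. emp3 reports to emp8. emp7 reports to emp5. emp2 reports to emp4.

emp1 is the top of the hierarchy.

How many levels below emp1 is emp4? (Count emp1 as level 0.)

Chain from emp4 up to emp1: emp4 → emp6 → emp5 → emp3 → emp8 → emp1. That is 5 steps up, so emp4 is 5 levels below emp1.

5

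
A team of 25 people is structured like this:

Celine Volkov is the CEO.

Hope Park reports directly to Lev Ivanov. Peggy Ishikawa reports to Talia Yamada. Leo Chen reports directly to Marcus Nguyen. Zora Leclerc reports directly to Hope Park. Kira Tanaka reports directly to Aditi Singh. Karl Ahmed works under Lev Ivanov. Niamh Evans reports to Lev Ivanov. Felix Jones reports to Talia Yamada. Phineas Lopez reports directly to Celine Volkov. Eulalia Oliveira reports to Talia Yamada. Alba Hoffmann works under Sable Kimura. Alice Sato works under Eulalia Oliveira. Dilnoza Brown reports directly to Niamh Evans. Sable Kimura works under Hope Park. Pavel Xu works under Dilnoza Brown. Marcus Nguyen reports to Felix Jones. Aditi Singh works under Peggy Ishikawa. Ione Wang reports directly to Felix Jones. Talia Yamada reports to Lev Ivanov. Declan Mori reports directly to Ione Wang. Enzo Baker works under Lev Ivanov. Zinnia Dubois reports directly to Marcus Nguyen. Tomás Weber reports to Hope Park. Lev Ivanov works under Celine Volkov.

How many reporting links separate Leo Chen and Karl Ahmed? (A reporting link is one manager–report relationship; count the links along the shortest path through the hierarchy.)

5

Leo Chen is 4 levels below Lev Ivanov, and Karl Ahmed is 1 level below Lev Ivanov (their lowest common manager). The shortest path runs up from Leo Chen to Lev Ivanov and back down to Karl Ahmed: 4 + 1 = 5 links.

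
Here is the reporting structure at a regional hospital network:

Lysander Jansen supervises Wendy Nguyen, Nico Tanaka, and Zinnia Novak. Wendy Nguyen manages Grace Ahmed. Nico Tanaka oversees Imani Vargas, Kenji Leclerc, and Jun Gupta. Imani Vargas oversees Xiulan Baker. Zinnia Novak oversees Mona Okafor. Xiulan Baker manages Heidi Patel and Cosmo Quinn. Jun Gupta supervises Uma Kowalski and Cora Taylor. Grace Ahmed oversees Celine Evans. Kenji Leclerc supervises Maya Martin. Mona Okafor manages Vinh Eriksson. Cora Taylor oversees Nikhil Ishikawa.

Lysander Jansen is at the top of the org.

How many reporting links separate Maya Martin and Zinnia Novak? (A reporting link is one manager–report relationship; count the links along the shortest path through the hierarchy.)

4

Maya Martin is 3 levels below Lysander Jansen, and Zinnia Novak is 1 level below Lysander Jansen (their lowest common manager). The shortest path runs up from Maya Martin to Lysander Jansen and back down to Zinnia Novak: 3 + 1 = 4 links.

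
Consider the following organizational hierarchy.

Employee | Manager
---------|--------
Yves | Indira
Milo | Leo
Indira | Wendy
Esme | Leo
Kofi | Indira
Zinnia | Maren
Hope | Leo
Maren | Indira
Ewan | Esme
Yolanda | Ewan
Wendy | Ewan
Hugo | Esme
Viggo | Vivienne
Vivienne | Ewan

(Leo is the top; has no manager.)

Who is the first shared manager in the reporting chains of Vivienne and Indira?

Ewan

Vivienne's chain of managers is Ewan, Esme, Leo. Indira's chain of managers is Wendy, Ewan, Esme, Leo. The first manager that appears in both chains is Ewan.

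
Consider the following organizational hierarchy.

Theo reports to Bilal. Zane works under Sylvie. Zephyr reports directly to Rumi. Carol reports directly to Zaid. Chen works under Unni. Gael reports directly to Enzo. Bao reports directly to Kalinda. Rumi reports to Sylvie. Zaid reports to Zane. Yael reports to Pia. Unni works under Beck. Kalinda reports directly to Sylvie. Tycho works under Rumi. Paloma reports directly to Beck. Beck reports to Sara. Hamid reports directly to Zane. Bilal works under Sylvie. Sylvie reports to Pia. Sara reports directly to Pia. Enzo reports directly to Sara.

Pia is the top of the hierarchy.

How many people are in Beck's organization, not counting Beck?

3

Beck directly manages Unni, Paloma. Under Unni: Chen (1). Paloma has no reports. So Beck's organization is 2 direct reports plus everyone under them: 2 + 1 = 3.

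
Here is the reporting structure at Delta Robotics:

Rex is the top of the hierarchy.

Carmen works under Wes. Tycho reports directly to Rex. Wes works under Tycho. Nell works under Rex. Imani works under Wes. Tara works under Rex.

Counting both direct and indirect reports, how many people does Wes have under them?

2

Wes directly manages Imani, Carmen. Imani has no reports. Carmen has no reports. So Wes's organization is 2 direct reports plus everyone under them: 1 + 1 = 2.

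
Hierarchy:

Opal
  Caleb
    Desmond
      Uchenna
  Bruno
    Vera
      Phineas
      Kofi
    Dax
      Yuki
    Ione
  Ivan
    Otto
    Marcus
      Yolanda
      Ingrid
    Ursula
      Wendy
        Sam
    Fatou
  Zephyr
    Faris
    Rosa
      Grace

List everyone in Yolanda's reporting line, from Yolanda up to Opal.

Yolanda -> Marcus -> Ivan -> Opal

Yolanda reports to Marcus. Marcus reports to Ivan. Ivan reports to Opal. Opal is at the top.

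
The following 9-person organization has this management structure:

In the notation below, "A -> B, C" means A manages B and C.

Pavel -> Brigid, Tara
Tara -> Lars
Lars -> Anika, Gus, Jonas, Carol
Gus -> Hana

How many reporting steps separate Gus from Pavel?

3

Chain from Gus up to Pavel: Gus → Lars → Tara → Pavel. That is 3 steps up, so Gus is 3 levels below Pavel.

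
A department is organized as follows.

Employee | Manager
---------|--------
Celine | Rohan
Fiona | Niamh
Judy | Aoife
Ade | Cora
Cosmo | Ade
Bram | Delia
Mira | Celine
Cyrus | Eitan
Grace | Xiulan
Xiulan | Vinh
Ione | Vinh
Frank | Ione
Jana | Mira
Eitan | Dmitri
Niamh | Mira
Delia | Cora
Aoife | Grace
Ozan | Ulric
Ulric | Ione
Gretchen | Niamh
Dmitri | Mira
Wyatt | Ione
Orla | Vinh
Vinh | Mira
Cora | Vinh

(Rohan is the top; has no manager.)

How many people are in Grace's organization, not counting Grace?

Grace directly manages Aoife. Under Aoife: Judy (1). That's 2 in total.

2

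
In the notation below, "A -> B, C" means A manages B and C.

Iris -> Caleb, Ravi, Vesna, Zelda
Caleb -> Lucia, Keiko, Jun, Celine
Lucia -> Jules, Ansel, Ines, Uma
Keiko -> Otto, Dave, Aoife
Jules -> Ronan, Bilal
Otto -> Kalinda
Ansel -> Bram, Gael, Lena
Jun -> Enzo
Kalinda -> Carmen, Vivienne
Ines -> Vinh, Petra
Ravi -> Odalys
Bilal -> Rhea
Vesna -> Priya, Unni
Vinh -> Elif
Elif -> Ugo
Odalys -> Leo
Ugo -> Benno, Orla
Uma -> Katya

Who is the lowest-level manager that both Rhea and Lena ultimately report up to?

Rhea's chain of managers is Bilal, Jules, Lucia, Caleb, Iris. Lena's chain of managers is Ansel, Lucia, Caleb, Iris. The first manager that appears in both chains is Lucia.

Lucia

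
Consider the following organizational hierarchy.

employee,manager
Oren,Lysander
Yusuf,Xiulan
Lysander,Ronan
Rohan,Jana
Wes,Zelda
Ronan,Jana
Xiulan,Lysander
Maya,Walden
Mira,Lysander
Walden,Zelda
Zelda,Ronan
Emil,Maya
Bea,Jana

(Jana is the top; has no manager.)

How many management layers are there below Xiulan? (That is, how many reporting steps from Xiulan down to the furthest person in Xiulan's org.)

The longest chain under Xiulan runs Xiulan → Yusuf, which is 1 level below Xiulan.

1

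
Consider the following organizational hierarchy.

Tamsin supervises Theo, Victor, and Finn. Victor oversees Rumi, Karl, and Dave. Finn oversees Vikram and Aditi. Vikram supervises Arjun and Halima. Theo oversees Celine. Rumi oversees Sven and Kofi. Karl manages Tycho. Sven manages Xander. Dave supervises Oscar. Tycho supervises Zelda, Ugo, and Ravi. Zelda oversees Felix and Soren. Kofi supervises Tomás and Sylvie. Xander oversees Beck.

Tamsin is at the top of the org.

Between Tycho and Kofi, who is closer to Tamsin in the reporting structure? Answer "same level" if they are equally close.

same level

Both Tycho and Kofi are 3 levels below Tamsin.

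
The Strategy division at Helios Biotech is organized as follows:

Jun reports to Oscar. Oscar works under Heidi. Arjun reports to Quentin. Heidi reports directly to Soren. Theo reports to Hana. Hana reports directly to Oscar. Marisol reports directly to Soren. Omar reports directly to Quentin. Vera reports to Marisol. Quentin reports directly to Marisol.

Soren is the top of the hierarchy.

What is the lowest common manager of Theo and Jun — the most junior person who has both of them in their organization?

Theo's chain of managers is Hana, Oscar, Heidi, Soren. Jun's chain of managers is Oscar, Heidi, Soren. The first manager that appears in both chains is Oscar.

Oscar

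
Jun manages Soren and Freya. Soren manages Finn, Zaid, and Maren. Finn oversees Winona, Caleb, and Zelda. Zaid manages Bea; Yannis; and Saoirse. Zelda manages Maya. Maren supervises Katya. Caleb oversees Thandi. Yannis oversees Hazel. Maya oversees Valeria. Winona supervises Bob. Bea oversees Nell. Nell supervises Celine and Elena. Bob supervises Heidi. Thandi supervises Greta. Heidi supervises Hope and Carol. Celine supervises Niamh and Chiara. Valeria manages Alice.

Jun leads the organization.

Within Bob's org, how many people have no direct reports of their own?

2

The people in Bob's organization with no one reporting to them are Carol, Hope. That is 2.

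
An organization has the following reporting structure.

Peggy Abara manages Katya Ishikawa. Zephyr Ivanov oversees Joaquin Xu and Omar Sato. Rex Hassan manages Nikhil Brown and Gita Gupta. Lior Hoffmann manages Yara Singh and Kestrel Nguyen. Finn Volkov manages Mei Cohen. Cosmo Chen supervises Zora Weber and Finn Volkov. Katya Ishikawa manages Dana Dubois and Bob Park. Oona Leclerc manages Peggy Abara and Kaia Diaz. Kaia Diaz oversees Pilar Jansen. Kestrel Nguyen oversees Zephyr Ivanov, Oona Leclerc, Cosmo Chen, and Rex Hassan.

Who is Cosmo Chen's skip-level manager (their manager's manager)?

Cosmo Chen reports to Kestrel Nguyen, and Kestrel Nguyen reports to Lior Hoffmann. So Cosmo Chen's skip-level manager is Lior Hoffmann.

Lior Hoffmann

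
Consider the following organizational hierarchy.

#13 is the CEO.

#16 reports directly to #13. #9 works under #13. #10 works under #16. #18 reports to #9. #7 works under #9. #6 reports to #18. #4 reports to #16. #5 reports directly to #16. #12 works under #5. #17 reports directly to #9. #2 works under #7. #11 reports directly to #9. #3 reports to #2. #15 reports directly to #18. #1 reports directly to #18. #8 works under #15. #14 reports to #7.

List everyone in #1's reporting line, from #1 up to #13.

#1 reports to #18. #18 reports to #9. #9 reports to #13. #13 is at the top.

#1 -> #18 -> #9 -> #13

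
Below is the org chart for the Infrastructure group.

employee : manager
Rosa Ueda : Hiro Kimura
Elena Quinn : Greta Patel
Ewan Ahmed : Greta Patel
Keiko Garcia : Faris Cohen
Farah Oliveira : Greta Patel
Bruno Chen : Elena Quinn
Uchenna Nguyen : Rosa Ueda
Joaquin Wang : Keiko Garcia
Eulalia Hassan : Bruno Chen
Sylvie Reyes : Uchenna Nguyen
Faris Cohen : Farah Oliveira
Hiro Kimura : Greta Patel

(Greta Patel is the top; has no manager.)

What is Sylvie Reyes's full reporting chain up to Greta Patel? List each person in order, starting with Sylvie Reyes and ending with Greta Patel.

Sylvie Reyes -> Uchenna Nguyen -> Rosa Ueda -> Hiro Kimura -> Greta Patel

Sylvie Reyes reports to Uchenna Nguyen. Uchenna Nguyen reports to Rosa Ueda. Rosa Ueda reports to Hiro Kimura. Hiro Kimura reports to Greta Patel. Greta Patel is at the top.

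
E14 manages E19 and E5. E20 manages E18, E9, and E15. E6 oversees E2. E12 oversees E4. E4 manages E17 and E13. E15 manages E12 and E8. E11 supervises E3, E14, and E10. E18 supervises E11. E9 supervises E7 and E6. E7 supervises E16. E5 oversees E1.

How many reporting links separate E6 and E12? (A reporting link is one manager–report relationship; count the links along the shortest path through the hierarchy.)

E6 is 2 levels below E20, and E12 is 2 levels below E20 (their lowest common manager). The shortest path runs up from E6 to E20 and back down to E12: 2 + 2 = 4 links.

4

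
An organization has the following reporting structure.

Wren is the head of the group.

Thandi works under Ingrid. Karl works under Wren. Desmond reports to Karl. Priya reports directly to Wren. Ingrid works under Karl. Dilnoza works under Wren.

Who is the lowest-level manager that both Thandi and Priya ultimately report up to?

Thandi's chain of managers is Ingrid, Karl, Wren. Priya's chain of managers is Wren. The first manager that appears in both chains is Wren.

Wren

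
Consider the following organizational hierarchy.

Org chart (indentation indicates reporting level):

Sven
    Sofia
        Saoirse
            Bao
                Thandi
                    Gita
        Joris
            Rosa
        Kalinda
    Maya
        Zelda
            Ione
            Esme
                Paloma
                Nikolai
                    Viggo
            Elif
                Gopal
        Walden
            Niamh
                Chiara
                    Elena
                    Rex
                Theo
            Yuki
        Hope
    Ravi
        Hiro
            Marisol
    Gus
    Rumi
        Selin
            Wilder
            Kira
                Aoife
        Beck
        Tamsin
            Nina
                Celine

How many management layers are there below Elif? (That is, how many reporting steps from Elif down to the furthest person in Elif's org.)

The longest chain under Elif runs Elif → Gopal, which is 1 level below Elif.

1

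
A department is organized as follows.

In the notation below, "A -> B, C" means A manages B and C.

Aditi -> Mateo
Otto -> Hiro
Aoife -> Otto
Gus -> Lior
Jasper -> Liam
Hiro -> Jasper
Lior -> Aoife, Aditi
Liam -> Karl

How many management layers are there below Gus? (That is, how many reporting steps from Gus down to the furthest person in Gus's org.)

7

The longest chain under Gus runs Gus → Lior → Aoife → Otto → Hiro → Jasper → Liam → Karl, which is 7 levels below Gus.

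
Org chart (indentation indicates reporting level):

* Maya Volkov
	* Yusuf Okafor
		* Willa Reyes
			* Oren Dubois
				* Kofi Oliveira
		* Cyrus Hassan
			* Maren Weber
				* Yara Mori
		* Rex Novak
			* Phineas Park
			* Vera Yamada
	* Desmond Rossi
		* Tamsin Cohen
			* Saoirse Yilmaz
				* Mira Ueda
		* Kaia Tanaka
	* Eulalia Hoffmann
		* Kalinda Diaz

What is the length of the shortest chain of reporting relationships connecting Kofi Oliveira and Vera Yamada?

Kofi Oliveira is 3 levels below Yusuf Okafor, and Vera Yamada is 2 levels below Yusuf Okafor (their lowest common manager). The shortest path runs up from Kofi Oliveira to Yusuf Okafor and back down to Vera Yamada: 3 + 2 = 5 links.

5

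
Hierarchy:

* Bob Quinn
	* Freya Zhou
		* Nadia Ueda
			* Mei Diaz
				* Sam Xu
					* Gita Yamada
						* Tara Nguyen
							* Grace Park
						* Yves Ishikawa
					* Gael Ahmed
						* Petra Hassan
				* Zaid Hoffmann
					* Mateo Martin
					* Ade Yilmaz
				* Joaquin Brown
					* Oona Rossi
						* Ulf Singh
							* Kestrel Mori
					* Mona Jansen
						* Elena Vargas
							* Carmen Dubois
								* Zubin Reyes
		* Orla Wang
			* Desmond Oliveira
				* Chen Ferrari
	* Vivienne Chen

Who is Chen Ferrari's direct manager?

Chen Ferrari reports directly to Desmond Oliveira.

Desmond Oliveira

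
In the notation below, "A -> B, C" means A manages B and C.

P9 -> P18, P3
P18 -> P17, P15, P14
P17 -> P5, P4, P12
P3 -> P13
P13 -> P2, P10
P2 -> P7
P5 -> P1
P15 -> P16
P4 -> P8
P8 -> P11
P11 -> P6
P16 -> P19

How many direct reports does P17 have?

3

P17 directly manages P5, P4, P12. That is 3 direct reports.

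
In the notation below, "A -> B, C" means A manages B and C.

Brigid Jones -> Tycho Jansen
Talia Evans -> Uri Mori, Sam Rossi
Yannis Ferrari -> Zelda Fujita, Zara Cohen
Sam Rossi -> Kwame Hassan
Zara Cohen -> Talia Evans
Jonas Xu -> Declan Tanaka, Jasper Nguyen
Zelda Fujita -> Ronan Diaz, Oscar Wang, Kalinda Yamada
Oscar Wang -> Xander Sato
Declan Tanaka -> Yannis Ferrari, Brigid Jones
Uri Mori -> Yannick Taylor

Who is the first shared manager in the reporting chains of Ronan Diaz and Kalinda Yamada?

Zelda Fujita

Ronan Diaz's chain of managers is Zelda Fujita, Yannis Ferrari, Declan Tanaka, Jonas Xu. Kalinda Yamada's chain of managers is Zelda Fujita, Yannis Ferrari, Declan Tanaka, Jonas Xu. The first manager that appears in both chains is Zelda Fujita.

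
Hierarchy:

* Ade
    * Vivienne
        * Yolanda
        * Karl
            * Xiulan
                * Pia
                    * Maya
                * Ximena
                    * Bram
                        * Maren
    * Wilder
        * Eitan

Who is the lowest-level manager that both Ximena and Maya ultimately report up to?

Xiulan

Ximena's chain of managers is Xiulan, Karl, Vivienne, Ade. Maya's chain of managers is Pia, Xiulan, Karl, Vivienne, Ade. The first manager that appears in both chains is Xiulan.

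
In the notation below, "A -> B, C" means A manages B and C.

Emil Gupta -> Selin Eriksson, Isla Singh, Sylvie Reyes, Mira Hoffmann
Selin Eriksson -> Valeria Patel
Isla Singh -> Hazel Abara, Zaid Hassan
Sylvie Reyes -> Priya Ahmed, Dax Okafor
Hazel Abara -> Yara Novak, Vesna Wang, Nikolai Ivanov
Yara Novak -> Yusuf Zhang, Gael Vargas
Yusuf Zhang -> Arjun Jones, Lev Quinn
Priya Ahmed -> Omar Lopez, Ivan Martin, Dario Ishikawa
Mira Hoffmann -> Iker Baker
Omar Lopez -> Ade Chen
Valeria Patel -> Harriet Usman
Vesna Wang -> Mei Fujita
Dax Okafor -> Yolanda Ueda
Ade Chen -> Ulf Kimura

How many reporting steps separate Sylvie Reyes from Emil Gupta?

Chain from Sylvie Reyes up to Emil Gupta: Sylvie Reyes → Emil Gupta. That is 1 step up, so Sylvie Reyes is 1 level below Emil Gupta.

1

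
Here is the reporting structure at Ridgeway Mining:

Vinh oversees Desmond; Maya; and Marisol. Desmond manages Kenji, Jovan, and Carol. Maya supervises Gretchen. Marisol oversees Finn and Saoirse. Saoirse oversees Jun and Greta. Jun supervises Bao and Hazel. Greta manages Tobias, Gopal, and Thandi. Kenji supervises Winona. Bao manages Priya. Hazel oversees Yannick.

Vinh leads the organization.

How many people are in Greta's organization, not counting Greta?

Greta directly manages Tobias, Gopal, Thandi. Tobias has no reports. Gopal has no reports. Thandi has no reports. So Greta's organization is 3 direct reports plus everyone under them: 1 + 1 + 1 = 3.

3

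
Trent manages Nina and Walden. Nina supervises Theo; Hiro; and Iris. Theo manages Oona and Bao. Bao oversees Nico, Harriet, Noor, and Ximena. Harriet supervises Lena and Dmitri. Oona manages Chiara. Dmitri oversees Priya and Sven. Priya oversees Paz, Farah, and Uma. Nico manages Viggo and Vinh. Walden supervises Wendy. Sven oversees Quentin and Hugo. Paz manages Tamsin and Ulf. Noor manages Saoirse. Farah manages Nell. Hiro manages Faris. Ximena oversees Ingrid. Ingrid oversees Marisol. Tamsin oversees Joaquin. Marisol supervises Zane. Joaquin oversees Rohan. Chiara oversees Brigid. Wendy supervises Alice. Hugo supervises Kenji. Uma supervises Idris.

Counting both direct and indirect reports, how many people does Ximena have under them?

3

Ximena directly manages Ingrid. Under Ingrid: Marisol, Zane (2). That's 3 in total.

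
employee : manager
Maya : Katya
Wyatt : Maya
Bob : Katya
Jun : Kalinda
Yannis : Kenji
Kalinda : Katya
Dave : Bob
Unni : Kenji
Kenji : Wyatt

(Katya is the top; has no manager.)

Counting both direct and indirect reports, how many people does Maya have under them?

4

Maya directly manages Wyatt. Under Wyatt: Kenji, Unni, Yannis (3). That's 4 in total.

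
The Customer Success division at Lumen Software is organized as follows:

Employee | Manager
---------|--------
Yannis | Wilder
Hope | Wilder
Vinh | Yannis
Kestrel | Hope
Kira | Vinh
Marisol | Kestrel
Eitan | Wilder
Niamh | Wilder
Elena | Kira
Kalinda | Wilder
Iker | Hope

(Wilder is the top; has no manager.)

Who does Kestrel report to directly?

Hope

Kestrel reports directly to Hope.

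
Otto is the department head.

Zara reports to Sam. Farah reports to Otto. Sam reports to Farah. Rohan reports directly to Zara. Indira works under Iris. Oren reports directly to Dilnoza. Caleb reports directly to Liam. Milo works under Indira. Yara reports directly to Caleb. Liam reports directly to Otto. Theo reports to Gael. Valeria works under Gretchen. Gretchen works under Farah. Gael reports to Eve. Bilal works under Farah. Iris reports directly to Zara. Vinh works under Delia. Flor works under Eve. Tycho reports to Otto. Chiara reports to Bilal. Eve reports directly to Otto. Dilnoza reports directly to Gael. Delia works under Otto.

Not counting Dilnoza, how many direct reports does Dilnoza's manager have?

1

Dilnoza reports to Gael. Gael's other direct reports are Theo — 1 peer.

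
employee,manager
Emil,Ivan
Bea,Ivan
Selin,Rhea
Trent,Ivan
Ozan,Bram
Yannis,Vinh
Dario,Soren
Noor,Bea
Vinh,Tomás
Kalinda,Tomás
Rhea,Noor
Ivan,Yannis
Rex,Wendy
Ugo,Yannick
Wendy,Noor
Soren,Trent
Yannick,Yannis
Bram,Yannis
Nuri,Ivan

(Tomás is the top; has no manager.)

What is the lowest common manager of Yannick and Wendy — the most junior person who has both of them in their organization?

Yannick's chain of managers is Yannis, Vinh, Tomás. Wendy's chain of managers is Noor, Bea, Ivan, Yannis, Vinh, Tomás. The first manager that appears in both chains is Yannis.

Yannis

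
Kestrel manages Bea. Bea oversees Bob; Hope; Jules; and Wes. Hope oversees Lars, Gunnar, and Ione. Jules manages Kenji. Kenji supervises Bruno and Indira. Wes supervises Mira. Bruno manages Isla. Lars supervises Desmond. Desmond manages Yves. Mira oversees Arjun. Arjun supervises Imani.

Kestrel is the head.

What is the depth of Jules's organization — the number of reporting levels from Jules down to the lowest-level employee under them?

The longest chain under Jules runs Jules → Kenji → Bruno → Isla, which is 3 levels below Jules.

3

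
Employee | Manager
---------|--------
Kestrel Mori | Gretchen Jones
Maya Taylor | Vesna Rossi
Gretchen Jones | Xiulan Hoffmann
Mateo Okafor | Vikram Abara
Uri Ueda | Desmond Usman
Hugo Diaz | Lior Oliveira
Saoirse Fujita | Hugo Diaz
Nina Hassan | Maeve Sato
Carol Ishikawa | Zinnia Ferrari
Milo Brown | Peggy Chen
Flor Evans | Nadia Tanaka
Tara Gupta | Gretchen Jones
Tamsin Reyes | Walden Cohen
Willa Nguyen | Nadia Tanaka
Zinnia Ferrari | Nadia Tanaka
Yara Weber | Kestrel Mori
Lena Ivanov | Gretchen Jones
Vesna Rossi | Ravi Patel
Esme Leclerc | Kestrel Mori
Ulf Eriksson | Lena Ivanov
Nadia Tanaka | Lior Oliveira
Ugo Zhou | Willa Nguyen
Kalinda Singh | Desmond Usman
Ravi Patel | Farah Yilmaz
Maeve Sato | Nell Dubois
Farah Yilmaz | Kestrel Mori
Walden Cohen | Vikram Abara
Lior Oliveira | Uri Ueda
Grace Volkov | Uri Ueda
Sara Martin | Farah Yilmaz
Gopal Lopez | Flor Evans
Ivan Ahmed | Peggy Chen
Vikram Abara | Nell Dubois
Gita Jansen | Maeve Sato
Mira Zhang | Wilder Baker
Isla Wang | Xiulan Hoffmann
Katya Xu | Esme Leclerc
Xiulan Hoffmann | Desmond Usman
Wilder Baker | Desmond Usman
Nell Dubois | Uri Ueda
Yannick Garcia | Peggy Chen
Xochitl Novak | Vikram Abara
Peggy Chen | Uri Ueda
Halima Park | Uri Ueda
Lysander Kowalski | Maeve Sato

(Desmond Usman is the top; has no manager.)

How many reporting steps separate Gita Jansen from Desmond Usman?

Chain from Gita Jansen up to Desmond Usman: Gita Jansen → Maeve Sato → Nell Dubois → Uri Ueda → Desmond Usman. That is 4 steps up, so Gita Jansen is 4 levels below Desmond Usman.

4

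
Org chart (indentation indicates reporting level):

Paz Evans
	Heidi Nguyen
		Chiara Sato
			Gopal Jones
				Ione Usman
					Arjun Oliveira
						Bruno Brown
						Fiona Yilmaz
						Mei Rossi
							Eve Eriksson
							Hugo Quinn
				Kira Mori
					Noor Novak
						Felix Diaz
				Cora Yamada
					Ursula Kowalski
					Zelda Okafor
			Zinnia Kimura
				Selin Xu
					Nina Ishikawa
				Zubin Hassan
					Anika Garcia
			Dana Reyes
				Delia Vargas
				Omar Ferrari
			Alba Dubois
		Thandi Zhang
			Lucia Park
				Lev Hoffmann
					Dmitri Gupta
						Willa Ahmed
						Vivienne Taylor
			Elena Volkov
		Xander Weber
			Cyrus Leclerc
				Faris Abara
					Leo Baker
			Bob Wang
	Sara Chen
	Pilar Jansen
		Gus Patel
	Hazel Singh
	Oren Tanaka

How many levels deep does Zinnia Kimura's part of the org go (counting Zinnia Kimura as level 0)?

2

The longest chain under Zinnia Kimura runs Zinnia Kimura → Zubin Hassan → Anika Garcia, which is 2 levels below Zinnia Kimura.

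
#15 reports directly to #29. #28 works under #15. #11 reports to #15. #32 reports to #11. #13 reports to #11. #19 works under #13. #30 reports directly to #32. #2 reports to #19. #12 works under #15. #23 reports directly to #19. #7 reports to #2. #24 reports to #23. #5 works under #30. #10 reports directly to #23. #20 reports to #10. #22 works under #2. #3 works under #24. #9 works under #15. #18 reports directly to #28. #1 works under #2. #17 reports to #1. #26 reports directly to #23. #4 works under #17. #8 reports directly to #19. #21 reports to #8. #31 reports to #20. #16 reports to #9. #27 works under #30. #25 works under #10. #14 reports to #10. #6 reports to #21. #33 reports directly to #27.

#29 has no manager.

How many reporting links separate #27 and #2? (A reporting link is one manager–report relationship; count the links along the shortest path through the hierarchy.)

6

#27 is 3 levels below #11, and #2 is 3 levels below #11 (their lowest common manager). The shortest path runs up from #27 to #11 and back down to #2: 3 + 3 = 6 links.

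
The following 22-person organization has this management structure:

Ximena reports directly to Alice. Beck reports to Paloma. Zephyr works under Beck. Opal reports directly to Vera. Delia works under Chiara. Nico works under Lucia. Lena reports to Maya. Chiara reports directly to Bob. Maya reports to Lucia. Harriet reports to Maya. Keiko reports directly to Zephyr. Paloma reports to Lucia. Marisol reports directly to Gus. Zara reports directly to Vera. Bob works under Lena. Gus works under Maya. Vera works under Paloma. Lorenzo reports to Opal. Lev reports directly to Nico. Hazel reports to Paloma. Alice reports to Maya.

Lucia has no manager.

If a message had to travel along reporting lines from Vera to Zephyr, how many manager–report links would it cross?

Vera is 1 level below Paloma, and Zephyr is 2 levels below Paloma (their lowest common manager). The shortest path runs up from Vera to Paloma and back down to Zephyr: 1 + 2 = 3 links.

3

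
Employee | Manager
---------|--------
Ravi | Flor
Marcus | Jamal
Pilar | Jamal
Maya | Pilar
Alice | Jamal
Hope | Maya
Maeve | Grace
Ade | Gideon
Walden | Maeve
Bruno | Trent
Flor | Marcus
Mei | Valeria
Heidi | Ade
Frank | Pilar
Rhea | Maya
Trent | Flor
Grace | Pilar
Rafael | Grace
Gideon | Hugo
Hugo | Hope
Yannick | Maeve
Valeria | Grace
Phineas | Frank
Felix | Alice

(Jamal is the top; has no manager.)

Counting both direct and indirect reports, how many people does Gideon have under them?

2

Gideon directly manages Ade. Under Ade: Heidi (1). That's 2 in total.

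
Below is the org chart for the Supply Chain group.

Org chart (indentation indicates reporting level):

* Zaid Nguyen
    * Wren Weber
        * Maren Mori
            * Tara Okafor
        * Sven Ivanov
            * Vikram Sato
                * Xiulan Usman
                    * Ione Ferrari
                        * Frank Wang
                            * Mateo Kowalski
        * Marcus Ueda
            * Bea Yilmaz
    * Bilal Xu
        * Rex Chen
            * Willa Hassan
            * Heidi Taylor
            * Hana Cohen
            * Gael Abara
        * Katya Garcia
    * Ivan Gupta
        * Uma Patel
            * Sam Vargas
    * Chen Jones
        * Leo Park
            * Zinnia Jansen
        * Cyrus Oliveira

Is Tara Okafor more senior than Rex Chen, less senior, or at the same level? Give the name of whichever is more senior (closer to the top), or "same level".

Tara Okafor is 3 levels below Zaid Nguyen; Rex Chen is 2. Rex Chen is higher.

Rex Chen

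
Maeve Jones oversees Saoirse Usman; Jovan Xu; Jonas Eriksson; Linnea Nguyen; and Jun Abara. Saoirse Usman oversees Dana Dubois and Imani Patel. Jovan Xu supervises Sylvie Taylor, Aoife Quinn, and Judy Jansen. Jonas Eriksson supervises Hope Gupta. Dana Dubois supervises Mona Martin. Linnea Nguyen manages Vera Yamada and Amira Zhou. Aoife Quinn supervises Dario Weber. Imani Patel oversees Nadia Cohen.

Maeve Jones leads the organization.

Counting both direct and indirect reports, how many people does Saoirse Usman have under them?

4

Saoirse Usman directly manages Dana Dubois, Imani Patel. Under Dana Dubois: Mona Martin (1). Under Imani Patel: Nadia Cohen (1). So Saoirse Usman's organization is 2 direct reports plus everyone under them: 2 + 2 = 4.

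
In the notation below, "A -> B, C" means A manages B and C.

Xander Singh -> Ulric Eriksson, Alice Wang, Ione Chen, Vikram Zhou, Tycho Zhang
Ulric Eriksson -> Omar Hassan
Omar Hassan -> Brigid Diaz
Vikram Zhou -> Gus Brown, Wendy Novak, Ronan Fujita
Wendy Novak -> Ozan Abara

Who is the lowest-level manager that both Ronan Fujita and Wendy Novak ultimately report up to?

Ronan Fujita's chain of managers is Vikram Zhou, Xander Singh. Wendy Novak's chain of managers is Vikram Zhou, Xander Singh. The first manager that appears in both chains is Vikram Zhou.

Vikram Zhou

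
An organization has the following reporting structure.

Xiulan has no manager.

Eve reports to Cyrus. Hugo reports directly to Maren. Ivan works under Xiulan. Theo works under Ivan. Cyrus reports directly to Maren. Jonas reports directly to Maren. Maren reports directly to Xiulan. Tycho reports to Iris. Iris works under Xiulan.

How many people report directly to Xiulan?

3

Xiulan directly manages Iris, Maren, Ivan. That is 3 direct reports.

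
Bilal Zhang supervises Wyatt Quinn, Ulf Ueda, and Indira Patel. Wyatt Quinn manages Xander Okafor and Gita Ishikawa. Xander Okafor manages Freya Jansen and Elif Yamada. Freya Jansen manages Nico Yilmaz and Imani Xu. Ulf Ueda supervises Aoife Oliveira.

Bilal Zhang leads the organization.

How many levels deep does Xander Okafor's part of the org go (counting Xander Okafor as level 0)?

The longest chain under Xander Okafor runs Xander Okafor → Freya Jansen → Imani Xu, which is 2 levels below Xander Okafor.

2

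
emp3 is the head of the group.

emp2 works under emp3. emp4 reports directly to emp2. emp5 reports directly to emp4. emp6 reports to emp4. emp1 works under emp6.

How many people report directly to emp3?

1

emp3 directly manages emp2. That is 1 direct report.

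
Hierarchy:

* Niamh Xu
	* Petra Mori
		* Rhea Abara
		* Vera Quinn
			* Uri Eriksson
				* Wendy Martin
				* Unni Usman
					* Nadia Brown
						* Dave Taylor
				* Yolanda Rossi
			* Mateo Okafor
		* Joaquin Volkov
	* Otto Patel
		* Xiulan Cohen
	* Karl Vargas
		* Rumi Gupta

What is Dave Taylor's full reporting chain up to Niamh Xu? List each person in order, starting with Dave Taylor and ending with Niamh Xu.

Dave Taylor reports to Nadia Brown. Nadia Brown reports to Unni Usman. Unni Usman reports to Uri Eriksson. Uri Eriksson reports to Vera Quinn. Vera Quinn reports to Petra Mori. Petra Mori reports to Niamh Xu. Niamh Xu is at the top.

Dave Taylor -> Nadia Brown -> Unni Usman -> Uri Eriksson -> Vera Quinn -> Petra Mori -> Niamh Xu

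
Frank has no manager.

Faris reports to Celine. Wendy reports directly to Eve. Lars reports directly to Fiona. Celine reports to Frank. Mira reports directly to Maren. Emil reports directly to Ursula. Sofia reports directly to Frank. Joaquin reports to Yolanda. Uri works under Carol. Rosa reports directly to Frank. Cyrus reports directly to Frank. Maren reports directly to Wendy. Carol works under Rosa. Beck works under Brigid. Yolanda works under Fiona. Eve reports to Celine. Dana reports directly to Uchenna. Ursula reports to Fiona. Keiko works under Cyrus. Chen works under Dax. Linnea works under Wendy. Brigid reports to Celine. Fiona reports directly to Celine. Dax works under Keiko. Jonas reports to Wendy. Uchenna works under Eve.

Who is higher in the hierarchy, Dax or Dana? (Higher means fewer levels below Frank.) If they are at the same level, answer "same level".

Dax

Dax is 3 levels below Frank; Dana is 4. Dax is higher.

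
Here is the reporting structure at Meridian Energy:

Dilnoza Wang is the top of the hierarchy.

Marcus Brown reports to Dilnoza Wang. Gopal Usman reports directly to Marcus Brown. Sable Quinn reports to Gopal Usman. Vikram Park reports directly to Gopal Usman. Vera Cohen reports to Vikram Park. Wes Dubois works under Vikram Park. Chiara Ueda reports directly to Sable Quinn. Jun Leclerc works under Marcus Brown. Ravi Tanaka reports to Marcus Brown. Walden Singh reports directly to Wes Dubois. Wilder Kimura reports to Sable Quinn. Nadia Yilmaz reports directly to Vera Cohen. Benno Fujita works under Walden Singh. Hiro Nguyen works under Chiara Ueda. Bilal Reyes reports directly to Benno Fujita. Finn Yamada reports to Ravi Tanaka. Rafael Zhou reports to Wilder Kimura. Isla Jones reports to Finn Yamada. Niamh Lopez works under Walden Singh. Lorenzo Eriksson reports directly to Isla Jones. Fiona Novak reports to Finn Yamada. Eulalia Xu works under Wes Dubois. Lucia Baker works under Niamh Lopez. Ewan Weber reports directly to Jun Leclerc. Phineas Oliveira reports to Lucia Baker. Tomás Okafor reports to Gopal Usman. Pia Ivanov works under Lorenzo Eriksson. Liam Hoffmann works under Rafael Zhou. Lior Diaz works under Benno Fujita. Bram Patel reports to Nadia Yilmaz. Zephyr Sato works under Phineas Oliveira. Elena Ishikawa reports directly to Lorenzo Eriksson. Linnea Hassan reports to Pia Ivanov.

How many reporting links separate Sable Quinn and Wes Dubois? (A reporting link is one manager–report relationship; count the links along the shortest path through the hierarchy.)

3

Sable Quinn is 1 level below Gopal Usman, and Wes Dubois is 2 levels below Gopal Usman (their lowest common manager). The shortest path runs up from Sable Quinn to Gopal Usman and back down to Wes Dubois: 1 + 2 = 3 links.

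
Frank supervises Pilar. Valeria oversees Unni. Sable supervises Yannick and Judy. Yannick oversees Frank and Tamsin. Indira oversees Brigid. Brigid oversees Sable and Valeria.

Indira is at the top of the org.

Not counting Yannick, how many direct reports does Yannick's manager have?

Yannick reports to Sable. Sable's other direct reports are Judy — 1 peer.

1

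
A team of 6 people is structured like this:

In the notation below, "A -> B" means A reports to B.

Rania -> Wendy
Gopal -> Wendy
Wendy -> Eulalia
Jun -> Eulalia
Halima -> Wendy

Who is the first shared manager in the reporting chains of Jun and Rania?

Jun's chain of managers is Eulalia. Rania's chain of managers is Wendy, Eulalia. The first manager that appears in both chains is Eulalia.

Eulalia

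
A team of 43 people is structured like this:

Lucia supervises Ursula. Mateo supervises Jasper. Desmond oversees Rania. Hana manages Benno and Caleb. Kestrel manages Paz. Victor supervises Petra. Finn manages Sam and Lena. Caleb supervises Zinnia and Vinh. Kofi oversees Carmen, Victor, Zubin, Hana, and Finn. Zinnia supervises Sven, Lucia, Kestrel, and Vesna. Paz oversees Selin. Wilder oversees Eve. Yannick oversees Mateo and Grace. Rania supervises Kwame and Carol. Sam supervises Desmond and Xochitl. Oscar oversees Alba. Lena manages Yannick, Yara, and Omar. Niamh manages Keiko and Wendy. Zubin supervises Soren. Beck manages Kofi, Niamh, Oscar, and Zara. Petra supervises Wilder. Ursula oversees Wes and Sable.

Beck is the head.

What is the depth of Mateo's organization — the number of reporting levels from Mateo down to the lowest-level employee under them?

The longest chain under Mateo runs Mateo → Jasper, which is 1 level below Mateo.

1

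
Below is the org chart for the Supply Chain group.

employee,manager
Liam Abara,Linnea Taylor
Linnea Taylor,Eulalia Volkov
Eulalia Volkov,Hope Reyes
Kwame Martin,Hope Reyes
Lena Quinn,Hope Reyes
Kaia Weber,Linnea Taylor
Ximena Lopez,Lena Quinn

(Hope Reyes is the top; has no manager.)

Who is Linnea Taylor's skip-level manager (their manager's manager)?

Hope Reyes

Linnea Taylor reports to Eulalia Volkov, and Eulalia Volkov reports to Hope Reyes. So Linnea Taylor's skip-level manager is Hope Reyes.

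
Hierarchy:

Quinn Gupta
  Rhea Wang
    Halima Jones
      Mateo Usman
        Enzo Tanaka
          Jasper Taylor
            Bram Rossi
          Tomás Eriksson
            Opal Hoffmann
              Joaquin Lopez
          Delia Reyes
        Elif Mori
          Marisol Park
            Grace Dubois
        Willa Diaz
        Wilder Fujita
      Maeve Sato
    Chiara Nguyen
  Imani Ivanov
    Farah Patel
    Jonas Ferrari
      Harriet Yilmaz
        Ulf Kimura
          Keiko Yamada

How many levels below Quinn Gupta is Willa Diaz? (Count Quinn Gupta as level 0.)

Chain from Willa Diaz up to Quinn Gupta: Willa Diaz → Mateo Usman → Halima Jones → Rhea Wang → Quinn Gupta. That is 4 steps up, so Willa Diaz is 4 levels below Quinn Gupta.

4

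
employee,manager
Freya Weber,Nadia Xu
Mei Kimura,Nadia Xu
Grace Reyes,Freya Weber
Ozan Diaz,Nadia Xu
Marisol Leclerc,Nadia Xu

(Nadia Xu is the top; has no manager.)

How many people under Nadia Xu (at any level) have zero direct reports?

4

The people in Nadia Xu's organization with no one reporting to them are Grace Reyes, Mei Kimura, Ozan Diaz, Marisol Leclerc. That is 4.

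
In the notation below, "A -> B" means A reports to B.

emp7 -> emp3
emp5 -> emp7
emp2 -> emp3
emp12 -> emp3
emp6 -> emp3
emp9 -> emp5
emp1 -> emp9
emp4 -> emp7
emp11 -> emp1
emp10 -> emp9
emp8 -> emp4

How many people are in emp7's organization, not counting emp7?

7

emp7 directly manages emp5, emp4. Under emp5: emp9, emp10, emp1, emp11 (4). Under emp4: emp8 (1). So emp7's organization is 2 direct reports plus everyone under them: 5 + 2 = 7.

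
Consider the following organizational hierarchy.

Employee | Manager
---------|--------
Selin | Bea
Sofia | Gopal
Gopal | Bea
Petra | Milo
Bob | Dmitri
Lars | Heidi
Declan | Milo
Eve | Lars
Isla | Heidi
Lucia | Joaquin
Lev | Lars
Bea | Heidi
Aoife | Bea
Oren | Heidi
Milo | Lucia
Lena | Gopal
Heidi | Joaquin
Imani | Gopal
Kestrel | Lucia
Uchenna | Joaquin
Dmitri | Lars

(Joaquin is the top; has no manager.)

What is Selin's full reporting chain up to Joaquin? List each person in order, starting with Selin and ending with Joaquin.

Selin -> Bea -> Heidi -> Joaquin

Selin reports to Bea. Bea reports to Heidi. Heidi reports to Joaquin. Joaquin is at the top.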